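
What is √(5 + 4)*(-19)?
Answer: -57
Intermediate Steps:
√(5 + 4)*(-19) = √9*(-19) = 3*(-19) = -57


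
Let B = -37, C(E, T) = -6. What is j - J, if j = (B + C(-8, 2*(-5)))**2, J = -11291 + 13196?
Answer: -56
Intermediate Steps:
J = 1905
j = 1849 (j = (-37 - 6)**2 = (-43)**2 = 1849)
j - J = 1849 - 1*1905 = 1849 - 1905 = -56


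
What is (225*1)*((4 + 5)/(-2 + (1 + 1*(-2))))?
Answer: -675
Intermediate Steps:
(225*1)*((4 + 5)/(-2 + (1 + 1*(-2)))) = 225*(9/(-2 + (1 - 2))) = 225*(9/(-2 - 1)) = 225*(9/(-3)) = 225*(9*(-⅓)) = 225*(-3) = -675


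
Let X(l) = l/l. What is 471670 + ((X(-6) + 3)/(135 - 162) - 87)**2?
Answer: 349384039/729 ≈ 4.7927e+5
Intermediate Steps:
X(l) = 1
471670 + ((X(-6) + 3)/(135 - 162) - 87)**2 = 471670 + ((1 + 3)/(135 - 162) - 87)**2 = 471670 + (4/(-27) - 87)**2 = 471670 + (4*(-1/27) - 87)**2 = 471670 + (-4/27 - 87)**2 = 471670 + (-2353/27)**2 = 471670 + 5536609/729 = 349384039/729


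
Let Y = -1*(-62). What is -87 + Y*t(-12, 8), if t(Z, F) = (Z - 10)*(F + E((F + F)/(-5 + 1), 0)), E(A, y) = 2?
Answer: -13727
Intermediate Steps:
Y = 62
t(Z, F) = (-10 + Z)*(2 + F) (t(Z, F) = (Z - 10)*(F + 2) = (-10 + Z)*(2 + F))
-87 + Y*t(-12, 8) = -87 + 62*(-20 - 10*8 + 2*(-12) + 8*(-12)) = -87 + 62*(-20 - 80 - 24 - 96) = -87 + 62*(-220) = -87 - 13640 = -13727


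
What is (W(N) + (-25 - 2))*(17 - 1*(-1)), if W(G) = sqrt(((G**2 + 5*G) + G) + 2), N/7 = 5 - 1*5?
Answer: -486 + 18*sqrt(2) ≈ -460.54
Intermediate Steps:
N = 0 (N = 7*(5 - 1*5) = 7*(5 - 5) = 7*0 = 0)
W(G) = sqrt(2 + G**2 + 6*G) (W(G) = sqrt((G**2 + 6*G) + 2) = sqrt(2 + G**2 + 6*G))
(W(N) + (-25 - 2))*(17 - 1*(-1)) = (sqrt(2 + 0**2 + 6*0) + (-25 - 2))*(17 - 1*(-1)) = (sqrt(2 + 0 + 0) - 27)*(17 + 1) = (sqrt(2) - 27)*18 = (-27 + sqrt(2))*18 = -486 + 18*sqrt(2)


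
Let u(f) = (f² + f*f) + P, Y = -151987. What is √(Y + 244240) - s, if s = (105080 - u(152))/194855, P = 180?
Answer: -58692/194855 + √92253 ≈ 303.43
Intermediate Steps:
u(f) = 180 + 2*f² (u(f) = (f² + f*f) + 180 = (f² + f²) + 180 = 2*f² + 180 = 180 + 2*f²)
s = 58692/194855 (s = (105080 - (180 + 2*152²))/194855 = (105080 - (180 + 2*23104))*(1/194855) = (105080 - (180 + 46208))*(1/194855) = (105080 - 1*46388)*(1/194855) = (105080 - 46388)*(1/194855) = 58692*(1/194855) = 58692/194855 ≈ 0.30121)
√(Y + 244240) - s = √(-151987 + 244240) - 1*58692/194855 = √92253 - 58692/194855 = -58692/194855 + √92253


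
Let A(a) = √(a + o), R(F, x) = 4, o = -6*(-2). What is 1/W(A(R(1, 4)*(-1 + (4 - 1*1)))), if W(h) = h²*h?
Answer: √5/200 ≈ 0.011180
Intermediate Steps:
o = 12
A(a) = √(12 + a) (A(a) = √(a + 12) = √(12 + a))
W(h) = h³
1/W(A(R(1, 4)*(-1 + (4 - 1*1)))) = 1/((√(12 + 4*(-1 + (4 - 1*1))))³) = 1/((√(12 + 4*(-1 + (4 - 1))))³) = 1/((√(12 + 4*(-1 + 3)))³) = 1/((√(12 + 4*2))³) = 1/((√(12 + 8))³) = 1/((√20)³) = 1/((2*√5)³) = 1/(40*√5) = √5/200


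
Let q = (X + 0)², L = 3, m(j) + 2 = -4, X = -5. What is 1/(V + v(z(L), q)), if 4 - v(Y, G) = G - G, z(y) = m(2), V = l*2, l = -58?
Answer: -1/112 ≈ -0.0089286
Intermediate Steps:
m(j) = -6 (m(j) = -2 - 4 = -6)
V = -116 (V = -58*2 = -116)
z(y) = -6
q = 25 (q = (-5 + 0)² = (-5)² = 25)
v(Y, G) = 4 (v(Y, G) = 4 - (G - G) = 4 - 1*0 = 4 + 0 = 4)
1/(V + v(z(L), q)) = 1/(-116 + 4) = 1/(-112) = -1/112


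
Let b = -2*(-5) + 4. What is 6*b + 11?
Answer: 95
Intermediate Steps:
b = 14 (b = 10 + 4 = 14)
6*b + 11 = 6*14 + 11 = 84 + 11 = 95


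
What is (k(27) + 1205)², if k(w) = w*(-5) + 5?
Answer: 1155625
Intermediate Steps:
k(w) = 5 - 5*w (k(w) = -5*w + 5 = 5 - 5*w)
(k(27) + 1205)² = ((5 - 5*27) + 1205)² = ((5 - 135) + 1205)² = (-130 + 1205)² = 1075² = 1155625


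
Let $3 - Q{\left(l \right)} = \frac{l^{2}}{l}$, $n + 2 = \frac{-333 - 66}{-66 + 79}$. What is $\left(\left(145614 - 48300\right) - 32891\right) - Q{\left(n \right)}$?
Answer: $\frac{837035}{13} \approx 64387.0$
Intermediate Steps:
$n = - \frac{425}{13}$ ($n = -2 + \frac{-333 - 66}{-66 + 79} = -2 - \frac{399}{13} = - \frac{425}{13} \approx -32.692$)
$Q{\left(l \right)} = 3 - l$ ($Q{\left(l \right)} = 3 - \frac{l^{2}}{l} = 3 - l$)
$\left(\left(145614 - 48300\right) - 32891\right) - Q{\left(n \right)} = \left(\left(145614 - 48300\right) - 32891\right) - \left(3 - - \frac{425}{13}\right) = \left(97314 - 32891\right) - \left(3 + \frac{425}{13}\right) = 64423 - \frac{464}{13} = \frac{837035}{13}$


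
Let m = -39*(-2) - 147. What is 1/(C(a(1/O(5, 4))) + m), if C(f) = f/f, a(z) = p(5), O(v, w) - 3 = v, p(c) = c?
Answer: -1/68 ≈ -0.014706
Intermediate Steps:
O(v, w) = 3 + v
a(z) = 5
C(f) = 1
m = -69 (m = 78 - 147 = -69)
1/(C(a(1/O(5, 4))) + m) = 1/(1 - 69) = 1/(-68) = -1/68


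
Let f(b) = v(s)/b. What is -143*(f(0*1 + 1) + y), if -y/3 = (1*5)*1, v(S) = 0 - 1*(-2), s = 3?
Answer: 1859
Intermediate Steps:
v(S) = 2 (v(S) = 0 + 2 = 2)
y = -15 (y = -3*1*5 = -15 ≈ -15.000)
f(b) = 2/b
-143*(f(0*1 + 1) + y) = -143*(2/(0*1 + 1) - 15) = -143*(2/(0 + 1) - 15) = -143*(2/1 - 15) = -143*(2*1 - 15) = -143*(2 - 15) = -143*(-13) = 1859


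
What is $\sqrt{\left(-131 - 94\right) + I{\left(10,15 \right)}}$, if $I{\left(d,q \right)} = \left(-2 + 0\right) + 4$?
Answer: $i \sqrt{223} \approx 14.933 i$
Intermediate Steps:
$I{\left(d,q \right)} = 2$ ($I{\left(d,q \right)} = -2 + 4 = 2$)
$\sqrt{\left(-131 - 94\right) + I{\left(10,15 \right)}} = \sqrt{\left(-131 - 94\right) + 2} = \sqrt{-225 + 2} = \sqrt{-223} = i \sqrt{223}$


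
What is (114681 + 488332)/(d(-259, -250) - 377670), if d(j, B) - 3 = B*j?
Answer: -603013/312917 ≈ -1.9271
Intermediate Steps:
d(j, B) = 3 + B*j
(114681 + 488332)/(d(-259, -250) - 377670) = (114681 + 488332)/((3 - 250*(-259)) - 377670) = 603013/((3 + 64750) - 377670) = 603013/(64753 - 377670) = 603013/(-312917) = 603013*(-1/312917) = -603013/312917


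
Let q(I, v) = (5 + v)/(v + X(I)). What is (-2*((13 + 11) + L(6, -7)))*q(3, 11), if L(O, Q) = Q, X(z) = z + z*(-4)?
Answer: -272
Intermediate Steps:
X(z) = -3*z (X(z) = z - 4*z = -3*z)
q(I, v) = (5 + v)/(v - 3*I)
(-2*((13 + 11) + L(6, -7)))*q(3, 11) = (-2*((13 + 11) - 7))*((5 + 11)/(11 - 3*3)) = (-2*(24 - 7))*(16/(11 - 9)) = (-2*17)*(16/2) = -17*16 = -34*8 = -272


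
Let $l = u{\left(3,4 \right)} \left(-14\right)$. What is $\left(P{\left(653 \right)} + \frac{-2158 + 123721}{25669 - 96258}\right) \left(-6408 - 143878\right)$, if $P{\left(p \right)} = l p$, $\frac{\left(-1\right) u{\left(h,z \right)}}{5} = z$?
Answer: $- \frac{1939646901712342}{70589} \approx -2.7478 \cdot 10^{10}$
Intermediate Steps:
$u{\left(h,z \right)} = - 5 z$
$l = 280$ ($l = \left(-5\right) 4 \left(-14\right) = \left(-20\right) \left(-14\right) = 280$)
$P{\left(p \right)} = 280 p$
$\left(P{\left(653 \right)} + \frac{-2158 + 123721}{25669 - 96258}\right) \left(-6408 - 143878\right) = \left(280 \cdot 653 + \frac{-2158 + 123721}{25669 - 96258}\right) \left(-6408 - 143878\right) = \left(182840 + \frac{121563}{-70589}\right) \left(-150286\right) = \left(182840 + 121563 \left(- \frac{1}{70589}\right)\right) \left(-150286\right) = \left(182840 - \frac{121563}{70589}\right) \left(-150286\right) = \frac{12906371197}{70589} \left(-150286\right) = - \frac{1939646901712342}{70589}$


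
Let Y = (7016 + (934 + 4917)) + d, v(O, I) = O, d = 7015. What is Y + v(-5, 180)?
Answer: 19877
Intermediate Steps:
Y = 19882 (Y = (7016 + (934 + 4917)) + 7015 = (7016 + 5851) + 7015 = 12867 + 7015 = 19882)
Y + v(-5, 180) = 19882 - 5 = 19877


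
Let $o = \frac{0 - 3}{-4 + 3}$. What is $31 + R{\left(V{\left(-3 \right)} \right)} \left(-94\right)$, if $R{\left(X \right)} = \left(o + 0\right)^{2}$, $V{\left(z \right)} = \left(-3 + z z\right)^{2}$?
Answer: $-815$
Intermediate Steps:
$V{\left(z \right)} = \left(-3 + z^{2}\right)^{2}$
$o = 3$ ($o = - \frac{3}{-1} = \left(-3\right) \left(-1\right) = 3$)
$R{\left(X \right)} = 9$ ($R{\left(X \right)} = \left(3 + 0\right)^{2} = 3^{2} = 9$)
$31 + R{\left(V{\left(-3 \right)} \right)} \left(-94\right) = 31 + 9 \left(-94\right) = 31 - 846 = -815$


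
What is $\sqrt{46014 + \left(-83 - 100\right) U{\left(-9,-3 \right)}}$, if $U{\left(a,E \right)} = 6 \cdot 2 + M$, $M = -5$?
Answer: $\sqrt{44733} \approx 211.5$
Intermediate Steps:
$U{\left(a,E \right)} = 7$ ($U{\left(a,E \right)} = 6 \cdot 2 - 5 = 12 - 5 = 7$)
$\sqrt{46014 + \left(-83 - 100\right) U{\left(-9,-3 \right)}} = \sqrt{46014 + \left(-83 - 100\right) 7} = \sqrt{46014 - 1281} = \sqrt{44733}$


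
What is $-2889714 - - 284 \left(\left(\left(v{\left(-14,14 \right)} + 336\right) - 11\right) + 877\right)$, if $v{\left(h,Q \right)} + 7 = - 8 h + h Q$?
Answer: $-2574190$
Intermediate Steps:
$v{\left(h,Q \right)} = -7 - 8 h + Q h$ ($v{\left(h,Q \right)} = -7 + \left(- 8 h + h Q\right) = -7 + \left(- 8 h + Q h\right) = -7 - 8 h + Q h$)
$-2889714 - - 284 \left(\left(\left(v{\left(-14,14 \right)} + 336\right) - 11\right) + 877\right) = -2889714 - - 284 \left(\left(\left(\left(-7 - -112 + 14 \left(-14\right)\right) + 336\right) - 11\right) + 877\right) = -2889714 - - 284 \left(\left(\left(\left(-7 + 112 - 196\right) + 336\right) - 11\right) + 877\right) = -2889714 - - 284 \left(\left(\left(-91 + 336\right) - 11\right) + 877\right) = -2889714 - - 284 \left(\left(245 - 11\right) + 877\right) = -2889714 - - 284 \left(234 + 877\right) = -2889714 - \left(-284\right) 1111 = -2889714 - -315524 = -2889714 + 315524 = -2574190$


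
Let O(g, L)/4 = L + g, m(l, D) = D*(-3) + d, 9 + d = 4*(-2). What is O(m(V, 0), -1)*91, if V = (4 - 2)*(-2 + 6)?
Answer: -6552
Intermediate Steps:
V = 8 (V = 2*4 = 8)
d = -17 (d = -9 + 4*(-2) = -9 - 8 = -17)
m(l, D) = -17 - 3*D (m(l, D) = D*(-3) - 17 = -3*D - 17 = -17 - 3*D)
O(g, L) = 4*L + 4*g (O(g, L) = 4*(L + g) = 4*L + 4*g)
O(m(V, 0), -1)*91 = (4*(-1) + 4*(-17 - 3*0))*91 = (-4 + 4*(-17 + 0))*91 = (-4 + 4*(-17))*91 = (-4 - 68)*91 = -72*91 = -6552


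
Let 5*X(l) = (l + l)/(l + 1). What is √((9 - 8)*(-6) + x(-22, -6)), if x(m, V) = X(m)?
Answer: I*√61530/105 ≈ 2.3624*I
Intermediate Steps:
X(l) = 2*l/(5*(1 + l)) (X(l) = ((l + l)/(l + 1))/5 = ((2*l)/(1 + l))/5 = (2*l/(1 + l))/5 = 2*l/(5*(1 + l)))
x(m, V) = 2*m/(5*(1 + m))
√((9 - 8)*(-6) + x(-22, -6)) = √((9 - 8)*(-6) + (⅖)*(-22)/(1 - 22)) = √(1*(-6) + (⅖)*(-22)/(-21)) = √(-6 + (⅖)*(-22)*(-1/21)) = √(-6 + 44/105) = √(-586/105) = I*√61530/105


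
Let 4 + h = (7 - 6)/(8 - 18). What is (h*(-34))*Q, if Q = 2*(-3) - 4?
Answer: -1394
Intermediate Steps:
h = -41/10 (h = -4 + (7 - 6)/(8 - 18) = -4 + 1/(-10) = -4 + 1*(-1/10) = -4 - 1/10 = -41/10 ≈ -4.1000)
Q = -10 (Q = -6 - 4 = -10)
(h*(-34))*Q = -41/10*(-34)*(-10) = (697/5)*(-10) = -1394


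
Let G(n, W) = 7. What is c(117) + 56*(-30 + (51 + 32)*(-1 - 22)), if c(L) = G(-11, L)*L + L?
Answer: -107648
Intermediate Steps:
c(L) = 8*L (c(L) = 7*L + L = 8*L)
c(117) + 56*(-30 + (51 + 32)*(-1 - 22)) = 8*117 + 56*(-30 + (51 + 32)*(-1 - 22)) = 936 + 56*(-30 + 83*(-23)) = 936 + 56*(-30 - 1909) = 936 + 56*(-1939) = 936 - 108584 = -107648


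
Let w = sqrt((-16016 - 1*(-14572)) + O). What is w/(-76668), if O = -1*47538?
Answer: -I*sqrt(48982)/76668 ≈ -0.0028867*I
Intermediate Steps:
O = -47538
w = I*sqrt(48982) (w = sqrt((-16016 - 1*(-14572)) - 47538) = sqrt((-16016 + 14572) - 47538) = sqrt(-1444 - 47538) = sqrt(-48982) = I*sqrt(48982) ≈ 221.32*I)
w/(-76668) = (I*sqrt(48982))/(-76668) = (I*sqrt(48982))*(-1/76668) = -I*sqrt(48982)/76668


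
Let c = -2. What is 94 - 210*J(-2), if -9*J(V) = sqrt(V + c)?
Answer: 94 + 140*I/3 ≈ 94.0 + 46.667*I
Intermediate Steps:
J(V) = -sqrt(-2 + V)/9 (J(V) = -sqrt(V - 2)/9 = -sqrt(-2 + V)/9)
94 - 210*J(-2) = 94 - (-70)*sqrt(-2 - 2)/3 = 94 - (-70)*sqrt(-4)/3 = 94 - (-70)*2*I/3 = 94 - (-140)*I/3 = 94 + 140*I/3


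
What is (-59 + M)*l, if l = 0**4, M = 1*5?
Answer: 0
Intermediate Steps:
M = 5
l = 0
(-59 + M)*l = (-59 + 5)*0 = -54*0 = 0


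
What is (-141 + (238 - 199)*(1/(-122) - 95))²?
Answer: 220196501001/14884 ≈ 1.4794e+7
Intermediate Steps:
(-141 + (238 - 199)*(1/(-122) - 95))² = (-141 + 39*(-1/122 - 95))² = (-141 + 39*(-11591/122))² = (-141 - 452049/122)² = (-469251/122)² = 220196501001/14884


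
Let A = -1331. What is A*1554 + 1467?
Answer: -2066907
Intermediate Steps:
A*1554 + 1467 = -1331*1554 + 1467 = -2068374 + 1467 = -2066907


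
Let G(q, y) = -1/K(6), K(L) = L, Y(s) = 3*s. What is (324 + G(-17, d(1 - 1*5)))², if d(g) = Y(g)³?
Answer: 3775249/36 ≈ 1.0487e+5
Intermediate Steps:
d(g) = 27*g³ (d(g) = (3*g)³ = 27*g³)
G(q, y) = -⅙ (G(q, y) = -1/6 = -1*⅙ = -⅙)
(324 + G(-17, d(1 - 1*5)))² = (324 - ⅙)² = (1943/6)² = 3775249/36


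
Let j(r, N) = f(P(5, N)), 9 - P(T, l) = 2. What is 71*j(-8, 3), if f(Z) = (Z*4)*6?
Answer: 11928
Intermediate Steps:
P(T, l) = 7 (P(T, l) = 9 - 1*2 = 9 - 2 = 7)
f(Z) = 24*Z (f(Z) = (4*Z)*6 = 24*Z)
j(r, N) = 168 (j(r, N) = 24*7 = 168)
71*j(-8, 3) = 71*168 = 11928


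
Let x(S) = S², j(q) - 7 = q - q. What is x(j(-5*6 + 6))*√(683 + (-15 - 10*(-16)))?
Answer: 294*√23 ≈ 1410.0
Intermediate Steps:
j(q) = 7 (j(q) = 7 + (q - q) = 7 + 0 = 7)
x(j(-5*6 + 6))*√(683 + (-15 - 10*(-16))) = 7²*√(683 + (-15 - 10*(-16))) = 49*√(683 + (-15 + 160)) = 49*√(683 + 145) = 49*√828 = 49*(6*√23) = 294*√23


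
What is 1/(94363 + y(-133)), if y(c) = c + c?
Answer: 1/94097 ≈ 1.0627e-5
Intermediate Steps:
y(c) = 2*c
1/(94363 + y(-133)) = 1/(94363 + 2*(-133)) = 1/(94363 - 266) = 1/94097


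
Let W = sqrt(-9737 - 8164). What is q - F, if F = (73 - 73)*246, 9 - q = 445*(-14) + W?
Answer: 6239 - 9*I*sqrt(221) ≈ 6239.0 - 133.79*I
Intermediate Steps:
W = 9*I*sqrt(221) (W = sqrt(-17901) = 9*I*sqrt(221) ≈ 133.79*I)
q = 6239 - 9*I*sqrt(221) (q = 9 - (445*(-14) + 9*I*sqrt(221)) = 9 - (-6230 + 9*I*sqrt(221)) = 9 + (6230 - 9*I*sqrt(221)) = 6239 - 9*I*sqrt(221) ≈ 6239.0 - 133.79*I)
F = 0 (F = 0*246 = 0)
q - F = (6239 - 9*I*sqrt(221)) - 1*0 = (6239 - 9*I*sqrt(221)) + 0 = 6239 - 9*I*sqrt(221)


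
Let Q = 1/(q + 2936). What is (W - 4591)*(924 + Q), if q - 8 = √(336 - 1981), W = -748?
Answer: 5339*(-924*√1645 + 2720257*I)/(√1645 - 2944*I) ≈ -4.9332e+6 + 0.024963*I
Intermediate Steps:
q = 8 + I*√1645 (q = 8 + √(336 - 1981) = 8 + √(-1645) = 8 + I*√1645 ≈ 8.0 + 40.559*I)
Q = 1/(2944 + I*√1645) (Q = 1/((8 + I*√1645) + 2936) = 1/(2944 + I*√1645) ≈ 0.00033961 - 4.679e-6*I)
(W - 4591)*(924 + Q) = (-748 - 4591)*(924 + (2944/8668781 - I*√1645/8668781)) = -5339*(8009956588/8668781 - I*√1645/8668781) = -42765158223332/8668781 + 5339*I*√1645/8668781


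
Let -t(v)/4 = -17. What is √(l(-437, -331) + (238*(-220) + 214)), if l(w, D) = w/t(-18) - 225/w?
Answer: I*√11513064556945/14858 ≈ 228.37*I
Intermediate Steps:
t(v) = 68 (t(v) = -4*(-17) = 68)
l(w, D) = -225/w + w/68 (l(w, D) = w/68 - 225/w = -225/w + w/68)
√(l(-437, -331) + (238*(-220) + 214)) = √((-225/(-437) + (1/68)*(-437)) + (238*(-220) + 214)) = √((-225*(-1/437) - 437/68) + (-52360 + 214)) = √((225/437 - 437/68) - 52146) = √(-175669/29716 - 52146) = √(-1549746205/29716) = I*√11513064556945/14858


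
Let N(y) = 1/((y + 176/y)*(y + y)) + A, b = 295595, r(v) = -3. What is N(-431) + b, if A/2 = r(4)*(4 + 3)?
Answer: 109908476323/371874 ≈ 2.9555e+5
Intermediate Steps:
A = -42 (A = 2*(-3*(4 + 3)) = 2*(-3*7) = 2*(-21) = -42)
N(y) = -42 + 1/(2*y*(y + 176/y)) (N(y) = 1/((y + 176/y)*(y + y)) - 42 = 1/((y + 176/y)*(2*y)) - 42 = 1/(2*y*(y + 176/y)) - 42 = -42 + 1/(2*y*(y + 176/y)))
N(-431) + b = (-14783 - 84*(-431)²)/(2*(176 + (-431)²)) + 295595 = (-14783 - 84*185761)/(2*(176 + 185761)) + 295595 = (½)*(-14783 - 15603924)/185937 + 295595 = (½)*(1/185937)*(-15618707) + 295595 = -15618707/371874 + 295595 = 109908476323/371874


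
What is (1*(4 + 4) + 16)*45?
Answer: 1080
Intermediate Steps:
(1*(4 + 4) + 16)*45 = (1*8 + 16)*45 = (8 + 16)*45 = 24*45 = 1080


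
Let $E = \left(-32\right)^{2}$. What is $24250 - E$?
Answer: $23226$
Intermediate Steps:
$E = 1024$
$24250 - E = 24250 - 1024 = 23226$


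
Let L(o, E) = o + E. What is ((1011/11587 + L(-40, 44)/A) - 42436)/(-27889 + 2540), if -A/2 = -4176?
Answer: 1026679863461/613284985944 ≈ 1.6741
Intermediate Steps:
A = 8352 (A = -2*(-4176) = 8352)
L(o, E) = E + o
((1011/11587 + L(-40, 44)/A) - 42436)/(-27889 + 2540) = ((1011/11587 + (44 - 40)/8352) - 42436)/(-27889 + 2540) = ((1011*(1/11587) + 4*(1/8352)) - 42436)/(-25349) = ((1011/11587 + 1/2088) - 42436)*(-1/25349) = (2122555/24193656 - 42436)*(-1/25349) = -1026679863461/24193656*(-1/25349) = 1026679863461/613284985944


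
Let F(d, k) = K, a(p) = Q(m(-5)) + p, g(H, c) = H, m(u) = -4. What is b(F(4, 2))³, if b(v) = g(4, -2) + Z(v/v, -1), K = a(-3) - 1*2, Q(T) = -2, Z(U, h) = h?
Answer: 27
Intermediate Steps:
a(p) = -2 + p
K = -7 (K = (-2 - 3) - 1*2 = -5 - 2 = -7)
F(d, k) = -7
b(v) = 3 (b(v) = 4 - 1 = 3)
b(F(4, 2))³ = 3³ = 27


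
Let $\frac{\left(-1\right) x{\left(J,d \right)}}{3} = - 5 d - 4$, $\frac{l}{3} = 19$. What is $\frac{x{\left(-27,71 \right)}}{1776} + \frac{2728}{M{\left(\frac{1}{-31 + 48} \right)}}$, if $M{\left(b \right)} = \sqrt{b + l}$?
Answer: $\frac{359}{592} + \frac{1364 \sqrt{16490}}{485} \approx 361.75$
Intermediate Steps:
$l = 57$ ($l = 3 \cdot 19 = 57$)
$M{\left(b \right)} = \sqrt{57 + b}$ ($M{\left(b \right)} = \sqrt{b + 57} = \sqrt{57 + b}$)
$x{\left(J,d \right)} = 12 + 15 d$ ($x{\left(J,d \right)} = - 3 \left(- 5 d - 4\right) = - 3 \left(-4 - 5 d\right) = 12 + 15 d$)
$\frac{x{\left(-27,71 \right)}}{1776} + \frac{2728}{M{\left(\frac{1}{-31 + 48} \right)}} = \frac{12 + 15 \cdot 71}{1776} + \frac{2728}{\sqrt{57 + \frac{1}{-31 + 48}}} = \left(12 + 1065\right) \frac{1}{1776} + \frac{2728}{\sqrt{57 + \frac{1}{17}}} = 1077 \cdot \frac{1}{1776} + \frac{2728}{\sqrt{57 + \frac{1}{17}}} = \frac{359}{592} + \frac{2728}{\sqrt{\frac{970}{17}}} = \frac{359}{592} + \frac{2728}{\frac{1}{17} \sqrt{16490}} = \frac{359}{592} + 2728 \frac{\sqrt{16490}}{970} = \frac{359}{592} + \frac{1364 \sqrt{16490}}{485}$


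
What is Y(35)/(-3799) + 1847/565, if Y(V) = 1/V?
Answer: 49117158/15025045 ≈ 3.2690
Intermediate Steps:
Y(35)/(-3799) + 1847/565 = 1/(35*(-3799)) + 1847/565 = (1/35)*(-1/3799) + 1847*(1/565) = -1/132965 + 1847/565 = 49117158/15025045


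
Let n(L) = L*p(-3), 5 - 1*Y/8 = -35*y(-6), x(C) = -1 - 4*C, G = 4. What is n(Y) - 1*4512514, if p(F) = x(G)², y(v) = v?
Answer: -4986474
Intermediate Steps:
p(F) = 289 (p(F) = (-1 - 4*4)² = (-1 - 16)² = (-17)² = 289)
Y = -1640 (Y = 40 - (-280)*(-6) = 40 - 8*210 = 40 - 1680 = -1640)
n(L) = 289*L (n(L) = L*289 = 289*L)
n(Y) - 1*4512514 = 289*(-1640) - 1*4512514 = -473960 - 4512514 = -4986474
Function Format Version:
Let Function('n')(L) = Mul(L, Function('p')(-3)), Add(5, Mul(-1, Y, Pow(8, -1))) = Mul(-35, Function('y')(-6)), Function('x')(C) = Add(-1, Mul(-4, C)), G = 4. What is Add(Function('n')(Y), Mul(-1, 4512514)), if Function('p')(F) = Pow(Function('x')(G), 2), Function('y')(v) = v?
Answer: -4986474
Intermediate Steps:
Function('p')(F) = 289 (Function('p')(F) = Pow(Add(-1, Mul(-4, 4)), 2) = Pow(Add(-1, -16), 2) = Pow(-17, 2) = 289)
Y = -1640 (Y = Add(40, Mul(-8, Mul(-35, -6))) = Add(40, Mul(-8, 210)) = Add(40, -1680) = -1640)
Function('n')(L) = Mul(289, L) (Function('n')(L) = Mul(L, 289) = Mul(289, L))
Add(Function('n')(Y), Mul(-1, 4512514)) = Add(Mul(289, -1640), Mul(-1, 4512514)) = Add(-473960, -4512514) = -4986474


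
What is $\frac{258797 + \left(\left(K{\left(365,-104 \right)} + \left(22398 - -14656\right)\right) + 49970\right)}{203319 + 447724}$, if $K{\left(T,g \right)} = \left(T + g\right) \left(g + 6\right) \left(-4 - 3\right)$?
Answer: $\frac{524867}{651043} \approx 0.80619$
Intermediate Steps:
$K{\left(T,g \right)} = - 7 \left(6 + g\right) \left(T + g\right)$ ($K{\left(T,g \right)} = \left(T + g\right) \left(6 + g\right) \left(-7\right) = \left(6 + g\right) \left(T + g\right) \left(-7\right) = - 7 \left(6 + g\right) \left(T + g\right)$)
$\frac{258797 + \left(\left(K{\left(365,-104 \right)} + \left(22398 - -14656\right)\right) + 49970\right)}{203319 + 447724} = \frac{258797 + \left(\left(\left(\left(-42\right) 365 - -4368 - 7 \left(-104\right)^{2} - 2555 \left(-104\right)\right) + \left(22398 - -14656\right)\right) + 49970\right)}{203319 + 447724} = \frac{258797 + \left(\left(\left(-15330 + 4368 - 75712 + 265720\right) + \left(22398 + 14656\right)\right) + 49970\right)}{651043} = \left(258797 + \left(\left(\left(-15330 + 4368 - 75712 + 265720\right) + 37054\right) + 49970\right)\right) \frac{1}{651043} = \left(258797 + \left(\left(179046 + 37054\right) + 49970\right)\right) \frac{1}{651043} = \left(258797 + \left(216100 + 49970\right)\right) \frac{1}{651043} = \left(258797 + 266070\right) \frac{1}{651043} = 524867 \cdot \frac{1}{651043} = \frac{524867}{651043}$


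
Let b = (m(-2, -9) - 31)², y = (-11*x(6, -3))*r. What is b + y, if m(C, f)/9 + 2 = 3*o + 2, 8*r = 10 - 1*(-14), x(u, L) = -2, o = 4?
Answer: 5995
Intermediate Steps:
r = 3 (r = (10 - 1*(-14))/8 = (10 + 14)/8 = (⅛)*24 = 3)
m(C, f) = 108 (m(C, f) = -18 + 9*(3*4 + 2) = -18 + 9*(12 + 2) = -18 + 9*14 = -18 + 126 = 108)
y = 66 (y = -11*(-2)*3 = 22*3 = 66)
b = 5929 (b = (108 - 31)² = 77² = 5929)
b + y = 5929 + 66 = 5995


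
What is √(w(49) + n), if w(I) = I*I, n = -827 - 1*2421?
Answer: 11*I*√7 ≈ 29.103*I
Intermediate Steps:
n = -3248 (n = -827 - 2421 = -3248)
w(I) = I²
√(w(49) + n) = √(49² - 3248) = √(2401 - 3248) = √(-847) = 11*I*√7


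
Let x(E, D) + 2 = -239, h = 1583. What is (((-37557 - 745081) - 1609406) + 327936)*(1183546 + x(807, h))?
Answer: -2442469316940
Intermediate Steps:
x(E, D) = -241 (x(E, D) = -2 - 239 = -241)
(((-37557 - 745081) - 1609406) + 327936)*(1183546 + x(807, h)) = (((-37557 - 745081) - 1609406) + 327936)*(1183546 - 241) = ((-782638 - 1609406) + 327936)*1183305 = (-2392044 + 327936)*1183305 = -2064108*1183305 = -2442469316940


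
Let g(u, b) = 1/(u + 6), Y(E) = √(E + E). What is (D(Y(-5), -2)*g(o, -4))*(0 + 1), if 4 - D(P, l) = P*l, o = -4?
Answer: 2 + I*√10 ≈ 2.0 + 3.1623*I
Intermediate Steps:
Y(E) = √2*√E (Y(E) = √(2*E) = √2*√E)
g(u, b) = 1/(6 + u)
D(P, l) = 4 - P*l
(D(Y(-5), -2)*g(o, -4))*(0 + 1) = ((4 - 1*√2*√(-5)*(-2))/(6 - 4))*(0 + 1) = ((4 - 1*√2*(I*√5)*(-2))/2)*1 = ((4 - 1*I*√10*(-2))*(½))*1 = ((4 + 2*I*√10)*(½))*1 = (2 + I*√10)*1 = 2 + I*√10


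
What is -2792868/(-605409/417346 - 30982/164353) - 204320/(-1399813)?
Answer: 38308603536384465114296/22483196315965591 ≈ 1.7039e+6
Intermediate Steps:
-2792868/(-605409/417346 - 30982/164353) - 204320/(-1399813) = -2792868/(-605409*1/417346 - 30982*1/164353) - 204320*(-1/1399813) = -2792868/(-605409/417346 - 4426/23479) + 204320/1399813 = -2792868/(-16061571307/9798866734) + 204320/1399813 = -2792868*(-9798866734/16061571307) + 204320/1399813 = 27366941337653112/16061571307 + 204320/1399813 = 38308603536384465114296/22483196315965591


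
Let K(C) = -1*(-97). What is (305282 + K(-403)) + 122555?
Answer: 427934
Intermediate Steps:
K(C) = 97
(305282 + K(-403)) + 122555 = (305282 + 97) + 122555 = 305379 + 122555 = 427934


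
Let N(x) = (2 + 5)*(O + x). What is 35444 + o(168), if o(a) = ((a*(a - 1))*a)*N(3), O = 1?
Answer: 132010868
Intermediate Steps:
N(x) = 7 + 7*x (N(x) = (2 + 5)*(1 + x) = 7*(1 + x) = 7 + 7*x)
o(a) = 28*a²*(-1 + a) (o(a) = ((a*(a - 1))*a)*(7 + 7*3) = ((a*(-1 + a))*a)*(7 + 21) = (a²*(-1 + a))*28 = 28*a²*(-1 + a))
35444 + o(168) = 35444 + 28*168²*(-1 + 168) = 35444 + 28*28224*167 = 35444 + 131975424 = 132010868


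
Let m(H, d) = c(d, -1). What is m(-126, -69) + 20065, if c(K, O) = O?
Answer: 20064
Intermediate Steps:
m(H, d) = -1
m(-126, -69) + 20065 = -1 + 20065 = 20064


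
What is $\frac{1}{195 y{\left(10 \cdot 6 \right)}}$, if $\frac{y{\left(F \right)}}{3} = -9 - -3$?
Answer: $- \frac{1}{3510} \approx -0.0002849$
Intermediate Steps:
$y{\left(F \right)} = -18$ ($y{\left(F \right)} = 3 \left(-9 - -3\right) = 3 \left(-9 + 3\right) = 3 \left(-6\right) = -18$)
$\frac{1}{195 y{\left(10 \cdot 6 \right)}} = \frac{1}{195 \left(-18\right)} = \frac{1}{-3510} = - \frac{1}{3510}$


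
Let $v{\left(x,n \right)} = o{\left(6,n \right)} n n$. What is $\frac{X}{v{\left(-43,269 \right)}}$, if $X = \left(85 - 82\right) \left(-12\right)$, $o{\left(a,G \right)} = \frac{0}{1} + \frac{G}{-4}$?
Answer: $\frac{144}{19465109} \approx 7.3979 \cdot 10^{-6}$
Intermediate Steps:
$o{\left(a,G \right)} = - \frac{G}{4}$ ($o{\left(a,G \right)} = 0 \cdot 1 + G \left(- \frac{1}{4}\right) = 0 - \frac{G}{4} = - \frac{G}{4}$)
$v{\left(x,n \right)} = - \frac{n^{3}}{4}$ ($v{\left(x,n \right)} = - \frac{n}{4} n n = - \frac{n^{2}}{4} n = - \frac{n^{3}}{4}$)
$X = -36$ ($X = 3 \left(-12\right) = -36$)
$\frac{X}{v{\left(-43,269 \right)}} = - \frac{36}{\left(- \frac{1}{4}\right) 269^{3}} = - \frac{36}{\left(- \frac{1}{4}\right) 19465109} = - \frac{36}{- \frac{19465109}{4}} = \left(-36\right) \left(- \frac{4}{19465109}\right) = \frac{144}{19465109}$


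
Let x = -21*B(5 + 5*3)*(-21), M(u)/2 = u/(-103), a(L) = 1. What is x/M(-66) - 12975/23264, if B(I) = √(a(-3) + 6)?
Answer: -12975/23264 + 15141*√7/44 ≈ 909.88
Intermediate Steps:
M(u) = -2*u/103 (M(u) = 2*(u/(-103)) = 2*(u*(-1/103)) = 2*(-u/103) = -2*u/103)
B(I) = √7 (B(I) = √(1 + 6) = √7)
x = 441*√7 (x = -21*√7*(-21) = 441*√7 ≈ 1166.8)
x/M(-66) - 12975/23264 = (441*√7)/((-2/103*(-66))) - 12975/23264 = (441*√7)/(132/103) - 12975*1/23264 = (441*√7)*(103/132) - 12975/23264 = 15141*√7/44 - 12975/23264 = -12975/23264 + 15141*√7/44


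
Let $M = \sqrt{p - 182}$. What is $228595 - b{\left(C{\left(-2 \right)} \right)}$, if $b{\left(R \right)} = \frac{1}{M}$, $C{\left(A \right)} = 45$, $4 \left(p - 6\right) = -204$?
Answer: $228595 + \frac{i \sqrt{227}}{227} \approx 2.286 \cdot 10^{5} + 0.066372 i$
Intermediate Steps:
$p = -45$ ($p = 6 + \frac{1}{4} \left(-204\right) = 6 - 51 = -45$)
$M = i \sqrt{227}$ ($M = \sqrt{-45 - 182} = \sqrt{-227} = i \sqrt{227} \approx 15.067 i$)
$b{\left(R \right)} = - \frac{i \sqrt{227}}{227}$ ($b{\left(R \right)} = \frac{1}{i \sqrt{227}} = - \frac{i \sqrt{227}}{227}$)
$228595 - b{\left(C{\left(-2 \right)} \right)} = 228595 - - \frac{i \sqrt{227}}{227} = 228595 + \frac{i \sqrt{227}}{227}$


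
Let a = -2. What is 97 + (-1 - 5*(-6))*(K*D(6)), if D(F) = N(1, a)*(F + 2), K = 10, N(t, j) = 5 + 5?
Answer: 23297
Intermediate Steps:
N(t, j) = 10
D(F) = 20 + 10*F (D(F) = 10*(F + 2) = 10*(2 + F) = 20 + 10*F)
97 + (-1 - 5*(-6))*(K*D(6)) = 97 + (-1 - 5*(-6))*(10*(20 + 10*6)) = 97 + (-1 + 30)*(10*(20 + 60)) = 97 + 29*(10*80) = 97 + 29*800 = 97 + 23200 = 23297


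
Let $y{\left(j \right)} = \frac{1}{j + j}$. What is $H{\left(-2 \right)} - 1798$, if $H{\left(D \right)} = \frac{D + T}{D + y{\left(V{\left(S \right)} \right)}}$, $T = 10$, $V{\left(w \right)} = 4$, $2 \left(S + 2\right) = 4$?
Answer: $- \frac{27034}{15} \approx -1802.3$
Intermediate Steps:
$S = 0$ ($S = -2 + \frac{1}{2} \cdot 4 = -2 + 2 = 0$)
$y{\left(j \right)} = \frac{1}{2 j}$
$H{\left(D \right)} = \frac{10 + D}{\frac{1}{8} + D}$ ($H{\left(D \right)} = \frac{D + 10}{D + \frac{1}{2 \cdot 4}} = \frac{10 + D}{D + \frac{1}{2} \cdot \frac{1}{4}} = \frac{10 + D}{D + \frac{1}{8}} = \frac{10 + D}{\frac{1}{8} + D}$)
$H{\left(-2 \right)} - 1798 = \frac{8 \left(10 - 2\right)}{1 + 8 \left(-2\right)} - 1798 = 8 \frac{1}{1 - 16} \cdot 8 - 1798 = 8 \frac{1}{-15} \cdot 8 - 1798 = 8 \left(- \frac{1}{15}\right) 8 - 1798 = - \frac{64}{15} - 1798 = - \frac{27034}{15}$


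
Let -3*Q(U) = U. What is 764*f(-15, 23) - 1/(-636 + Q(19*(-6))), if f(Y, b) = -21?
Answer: -9594311/598 ≈ -16044.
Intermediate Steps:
Q(U) = -U/3
764*f(-15, 23) - 1/(-636 + Q(19*(-6))) = 764*(-21) - 1/(-636 - 19*(-6)/3) = -16044 - 1/(-636 - ⅓*(-114)) = -16044 - 1/(-636 + 38) = -16044 - 1/(-598) = -16044 - 1*(-1/598) = -16044 + 1/598 = -9594311/598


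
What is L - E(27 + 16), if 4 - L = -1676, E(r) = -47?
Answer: 1727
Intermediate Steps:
L = 1680 (L = 4 - 1*(-1676) = 4 + 1676 = 1680)
L - E(27 + 16) = 1680 - 1*(-47) = 1680 + 47 = 1727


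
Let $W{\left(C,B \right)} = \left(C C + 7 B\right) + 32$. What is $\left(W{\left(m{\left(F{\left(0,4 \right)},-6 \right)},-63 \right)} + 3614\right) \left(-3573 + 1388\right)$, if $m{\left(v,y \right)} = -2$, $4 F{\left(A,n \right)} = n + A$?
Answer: $-7011665$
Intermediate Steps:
$F{\left(A,n \right)} = \frac{A}{4} + \frac{n}{4}$ ($F{\left(A,n \right)} = \frac{n + A}{4} = \frac{A + n}{4} = \frac{A}{4} + \frac{n}{4}$)
$W{\left(C,B \right)} = 32 + C^{2} + 7 B$ ($W{\left(C,B \right)} = \left(C^{2} + 7 B\right) + 32 = 32 + C^{2} + 7 B$)
$\left(W{\left(m{\left(F{\left(0,4 \right)},-6 \right)},-63 \right)} + 3614\right) \left(-3573 + 1388\right) = \left(\left(32 + \left(-2\right)^{2} + 7 \left(-63\right)\right) + 3614\right) \left(-3573 + 1388\right) = \left(\left(32 + 4 - 441\right) + 3614\right) \left(-2185\right) = \left(-405 + 3614\right) \left(-2185\right) = 3209 \left(-2185\right) = -7011665$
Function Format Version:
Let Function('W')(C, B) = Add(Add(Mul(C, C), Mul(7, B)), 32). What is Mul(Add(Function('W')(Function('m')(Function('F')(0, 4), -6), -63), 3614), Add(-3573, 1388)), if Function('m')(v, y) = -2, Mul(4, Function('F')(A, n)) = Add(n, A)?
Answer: -7011665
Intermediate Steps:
Function('F')(A, n) = Add(Mul(Rational(1, 4), A), Mul(Rational(1, 4), n)) (Function('F')(A, n) = Mul(Rational(1, 4), Add(n, A)) = Mul(Rational(1, 4), Add(A, n)) = Add(Mul(Rational(1, 4), A), Mul(Rational(1, 4), n)))
Function('W')(C, B) = Add(32, Pow(C, 2), Mul(7, B)) (Function('W')(C, B) = Add(Add(Pow(C, 2), Mul(7, B)), 32) = Add(32, Pow(C, 2), Mul(7, B)))
Mul(Add(Function('W')(Function('m')(Function('F')(0, 4), -6), -63), 3614), Add(-3573, 1388)) = Mul(Add(Add(32, Pow(-2, 2), Mul(7, -63)), 3614), Add(-3573, 1388)) = Mul(Add(Add(32, 4, -441), 3614), -2185) = Mul(Add(-405, 3614), -2185) = Mul(3209, -2185) = -7011665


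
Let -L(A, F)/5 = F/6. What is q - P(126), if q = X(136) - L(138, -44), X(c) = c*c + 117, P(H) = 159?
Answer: 55252/3 ≈ 18417.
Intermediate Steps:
L(A, F) = -5*F/6
X(c) = 117 + c**2 (X(c) = c**2 + 117 = 117 + c**2)
q = 55729/3 (q = (117 + 136**2) - (-5)*(-44)/6 = (117 + 18496) - 1*110/3 = 18613 - 110/3 = 55729/3 ≈ 18576.)
q - P(126) = 55729/3 - 1*159 = 55729/3 - 159 = 55252/3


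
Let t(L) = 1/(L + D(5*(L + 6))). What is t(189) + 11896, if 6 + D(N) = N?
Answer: 13775569/1158 ≈ 11896.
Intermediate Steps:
D(N) = -6 + N
t(L) = 1/(24 + 6*L) (t(L) = 1/(L + (-6 + 5*(L + 6))) = 1/(L + (-6 + 5*(6 + L))) = 1/(L + (-6 + (30 + 5*L))) = 1/(L + (24 + 5*L)) = 1/(24 + 6*L))
t(189) + 11896 = 1/(6*(4 + 189)) + 11896 = (1/6)/193 + 11896 = (1/6)*(1/193) + 11896 = 1/1158 + 11896 = 13775569/1158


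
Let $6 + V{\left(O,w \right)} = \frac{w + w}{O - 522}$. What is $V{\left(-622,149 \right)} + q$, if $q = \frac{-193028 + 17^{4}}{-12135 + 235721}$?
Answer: $- \frac{39240885}{5813236} \approx -6.7503$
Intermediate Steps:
$q = - \frac{109507}{223586}$ ($q = \frac{-193028 + 83521}{223586} = \left(-109507\right) \frac{1}{223586} = - \frac{109507}{223586} \approx -0.48978$)
$V{\left(O,w \right)} = -6 + \frac{2 w}{-522 + O}$ ($V{\left(O,w \right)} = -6 + \frac{w + w}{O - 522} = -6 + \frac{2 w}{-522 + O}$)
$V{\left(-622,149 \right)} + q = \frac{2 \left(1566 + 149 - -1866\right)}{-522 - 622} - \frac{109507}{223586} = \frac{2 \left(1566 + 149 + 1866\right)}{-1144} - \frac{109507}{223586} = 2 \left(- \frac{1}{1144}\right) 3581 - \frac{109507}{223586} = - \frac{3581}{572} - \frac{109507}{223586} = - \frac{39240885}{5813236}$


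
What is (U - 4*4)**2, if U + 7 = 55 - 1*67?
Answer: 1225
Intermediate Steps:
U = -19 (U = -7 + (55 - 1*67) = -7 + (55 - 67) = -7 - 12 = -19)
(U - 4*4)**2 = (-19 - 4*4)**2 = (-19 - 16)**2 = (-35)**2 = 1225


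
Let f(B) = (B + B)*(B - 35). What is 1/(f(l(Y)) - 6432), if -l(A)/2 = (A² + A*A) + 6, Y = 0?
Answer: -1/5304 ≈ -0.00018854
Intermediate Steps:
l(A) = -12 - 4*A² (l(A) = -2*((A² + A*A) + 6) = -2*((A² + A²) + 6) = -2*(2*A² + 6) = -2*(6 + 2*A²) = -12 - 4*A²)
f(B) = 2*B*(-35 + B) (f(B) = (2*B)*(-35 + B) = 2*B*(-35 + B))
1/(f(l(Y)) - 6432) = 1/(2*(-12 - 4*0²)*(-35 + (-12 - 4*0²)) - 6432) = 1/(2*(-12 - 4*0)*(-35 + (-12 - 4*0)) - 6432) = 1/(2*(-12 + 0)*(-35 + (-12 + 0)) - 6432) = 1/(2*(-12)*(-35 - 12) - 6432) = 1/(2*(-12)*(-47) - 6432) = 1/(1128 - 6432) = 1/(-5304) = -1/5304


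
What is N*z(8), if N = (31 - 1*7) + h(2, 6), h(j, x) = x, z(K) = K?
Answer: 240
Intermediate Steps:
N = 30 (N = (31 - 1*7) + 6 = (31 - 7) + 6 = 24 + 6 = 30)
N*z(8) = 30*8 = 240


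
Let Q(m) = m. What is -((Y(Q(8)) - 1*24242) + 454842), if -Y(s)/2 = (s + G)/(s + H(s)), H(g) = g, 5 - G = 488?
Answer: -3445275/8 ≈ -4.3066e+5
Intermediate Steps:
G = -483 (G = 5 - 1*488 = 5 - 488 = -483)
Y(s) = -(-483 + s)/s (Y(s) = -2*(s - 483)/(s + s) = -2*(-483 + s)/(2*s) = -2*(-483 + s)*1/(2*s) = -(-483 + s)/s)
-((Y(Q(8)) - 1*24242) + 454842) = -(((483 - 1*8)/8 - 1*24242) + 454842) = -(((483 - 8)/8 - 24242) + 454842) = -(((⅛)*475 - 24242) + 454842) = -((475/8 - 24242) + 454842) = -(-193461/8 + 454842) = -1*3445275/8 = -3445275/8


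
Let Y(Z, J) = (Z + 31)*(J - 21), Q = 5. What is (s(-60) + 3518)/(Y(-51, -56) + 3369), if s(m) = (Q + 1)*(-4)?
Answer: 3494/4909 ≈ 0.71175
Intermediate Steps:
s(m) = -24 (s(m) = (5 + 1)*(-4) = 6*(-4) = -24)
Y(Z, J) = (-21 + J)*(31 + Z) (Y(Z, J) = (31 + Z)*(-21 + J) = (-21 + J)*(31 + Z))
(s(-60) + 3518)/(Y(-51, -56) + 3369) = (-24 + 3518)/((-651 - 21*(-51) + 31*(-56) - 56*(-51)) + 3369) = 3494/((-651 + 1071 - 1736 + 2856) + 3369) = 3494/(1540 + 3369) = 3494/4909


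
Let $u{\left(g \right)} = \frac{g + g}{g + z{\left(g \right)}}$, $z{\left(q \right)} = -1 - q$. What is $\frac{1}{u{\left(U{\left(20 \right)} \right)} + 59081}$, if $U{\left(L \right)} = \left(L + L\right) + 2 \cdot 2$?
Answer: $\frac{1}{58993} \approx 1.6951 \cdot 10^{-5}$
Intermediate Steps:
$U{\left(L \right)} = 4 + 2 L$ ($U{\left(L \right)} = 2 L + 4 = 4 + 2 L$)
$u{\left(g \right)} = - 2 g$ ($u{\left(g \right)} = \frac{g + g}{g - \left(1 + g\right)} = \frac{2 g}{-1} = 2 g \left(-1\right) = - 2 g$)
$\frac{1}{u{\left(U{\left(20 \right)} \right)} + 59081} = \frac{1}{- 2 \left(4 + 2 \cdot 20\right) + 59081} = \frac{1}{- 2 \left(4 + 40\right) + 59081} = \frac{1}{\left(-2\right) 44 + 59081} = \frac{1}{-88 + 59081} = \frac{1}{58993}$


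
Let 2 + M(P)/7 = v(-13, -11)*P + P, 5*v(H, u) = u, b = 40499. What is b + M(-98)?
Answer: 206541/5 ≈ 41308.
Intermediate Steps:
v(H, u) = u/5
M(P) = -14 - 42*P/5 (M(P) = -14 + 7*(((⅕)*(-11))*P + P) = -14 + 7*(-11*P/5 + P) = -14 + 7*(-6*P/5) = -14 - 42*P/5)
b + M(-98) = 40499 + (-14 - 42/5*(-98)) = 40499 + (-14 + 4116/5) = 40499 + 4046/5 = 206541/5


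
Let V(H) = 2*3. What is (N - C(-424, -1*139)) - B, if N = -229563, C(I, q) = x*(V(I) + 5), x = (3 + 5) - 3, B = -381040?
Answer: 151422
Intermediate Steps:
V(H) = 6
x = 5 (x = 8 - 3 = 5)
C(I, q) = 55 (C(I, q) = 5*(6 + 5) = 5*11 = 55)
(N - C(-424, -1*139)) - B = (-229563 - 1*55) - 1*(-381040) = (-229563 - 55) + 381040 = -229618 + 381040 = 151422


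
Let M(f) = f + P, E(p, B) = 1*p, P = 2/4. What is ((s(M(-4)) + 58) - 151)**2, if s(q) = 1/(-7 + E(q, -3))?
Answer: 3822025/441 ≈ 8666.7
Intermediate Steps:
P = 1/2 (P = 2*(1/4) = 1/2 ≈ 0.50000)
E(p, B) = p
M(f) = 1/2 + f (M(f) = f + 1/2 = 1/2 + f)
s(q) = 1/(-7 + q)
((s(M(-4)) + 58) - 151)**2 = ((1/(-7 + (1/2 - 4)) + 58) - 151)**2 = ((1/(-7 - 7/2) + 58) - 151)**2 = ((1/(-21/2) + 58) - 151)**2 = ((-2/21 + 58) - 151)**2 = (1216/21 - 151)**2 = (-1955/21)**2 = 3822025/441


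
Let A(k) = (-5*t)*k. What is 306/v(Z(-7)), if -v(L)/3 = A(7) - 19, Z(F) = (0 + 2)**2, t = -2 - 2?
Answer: -102/121 ≈ -0.84298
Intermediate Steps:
t = -4
Z(F) = 4 (Z(F) = 2**2 = 4)
A(k) = 20*k (A(k) = (-5*(-4))*k = 20*k)
v(L) = -363 (v(L) = -3*(20*7 - 19) = -3*(140 - 19) = -3*121 = -363)
306/v(Z(-7)) = 306/(-363) = 306*(-1/363) = -102/121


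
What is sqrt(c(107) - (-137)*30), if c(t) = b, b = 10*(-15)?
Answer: 6*sqrt(110) ≈ 62.929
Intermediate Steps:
b = -150
c(t) = -150
sqrt(c(107) - (-137)*30) = sqrt(-150 - (-137)*30) = sqrt(-150 - 1*(-4110)) = sqrt(-150 + 4110) = sqrt(3960) = 6*sqrt(110)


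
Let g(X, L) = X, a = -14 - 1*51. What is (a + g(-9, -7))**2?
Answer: 5476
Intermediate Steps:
a = -65 (a = -14 - 51 = -65)
(a + g(-9, -7))**2 = (-65 - 9)**2 = (-74)**2 = 5476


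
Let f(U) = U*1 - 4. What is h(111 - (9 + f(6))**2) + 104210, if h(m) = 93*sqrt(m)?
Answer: 104210 + 93*I*sqrt(10) ≈ 1.0421e+5 + 294.09*I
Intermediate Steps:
f(U) = -4 + U (f(U) = U - 4 = -4 + U)
h(111 - (9 + f(6))**2) + 104210 = 93*sqrt(111 - (9 + (-4 + 6))**2) + 104210 = 93*sqrt(111 - (9 + 2)**2) + 104210 = 93*sqrt(111 - 1*11**2) + 104210 = 93*sqrt(111 - 1*121) + 104210 = 93*sqrt(111 - 121) + 104210 = 93*sqrt(-10) + 104210 = 93*(I*sqrt(10)) + 104210 = 93*I*sqrt(10) + 104210 = 104210 + 93*I*sqrt(10)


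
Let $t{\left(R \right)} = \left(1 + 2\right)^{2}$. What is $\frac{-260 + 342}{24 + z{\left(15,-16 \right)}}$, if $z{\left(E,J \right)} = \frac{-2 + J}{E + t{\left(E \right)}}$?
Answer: $\frac{328}{93} \approx 3.5269$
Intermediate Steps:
$t{\left(R \right)} = 9$ ($t{\left(R \right)} = 3^{2} = 9$)
$z{\left(E,J \right)} = \frac{-2 + J}{9 + E}$ ($z{\left(E,J \right)} = \frac{-2 + J}{E + 9} = \frac{-2 + J}{9 + E}$)
$\frac{-260 + 342}{24 + z{\left(15,-16 \right)}} = \frac{-260 + 342}{24 + \frac{-2 - 16}{9 + 15}} = \frac{82}{24 + \frac{1}{24} \left(-18\right)} = \frac{82}{24 - \frac{3}{4}} = \frac{82}{\frac{93}{4}} = 82 \cdot \frac{4}{93} = \frac{328}{93}$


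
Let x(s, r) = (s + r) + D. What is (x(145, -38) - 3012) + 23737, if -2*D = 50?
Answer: 20807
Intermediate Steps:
D = -25 (D = -½*50 = -25)
x(s, r) = -25 + r + s (x(s, r) = (s + r) - 25 = (r + s) - 25 = -25 + r + s)
(x(145, -38) - 3012) + 23737 = ((-25 - 38 + 145) - 3012) + 23737 = (82 - 3012) + 23737 = -2930 + 23737 = 20807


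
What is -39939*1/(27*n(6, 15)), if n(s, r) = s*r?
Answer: -13313/810 ≈ -16.436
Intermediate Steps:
n(s, r) = r*s
-39939*1/(27*n(6, 15)) = -39939/((15*6)*27) = -39939/(90*27) = -39939/2430 = -39939*1/2430 = -13313/810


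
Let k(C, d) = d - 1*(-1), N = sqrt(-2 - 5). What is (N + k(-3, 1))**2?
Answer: (2 + I*sqrt(7))**2 ≈ -3.0 + 10.583*I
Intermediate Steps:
N = I*sqrt(7) (N = sqrt(-7) = I*sqrt(7) ≈ 2.6458*I)
k(C, d) = 1 + d (k(C, d) = d + 1 = 1 + d)
(N + k(-3, 1))**2 = (I*sqrt(7) + (1 + 1))**2 = (I*sqrt(7) + 2)**2 = (2 + I*sqrt(7))**2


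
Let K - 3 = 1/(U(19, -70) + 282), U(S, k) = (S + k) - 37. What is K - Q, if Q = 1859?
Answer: -360063/194 ≈ -1856.0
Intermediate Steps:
U(S, k) = -37 + S + k
K = 583/194 (K = 3 + 1/((-37 + 19 - 70) + 282) = 3 + 1/(-88 + 282) = 3 + 1/194 = 583/194 ≈ 3.0052)
K - Q = 583/194 - 1*1859 = 583/194 - 1859 = -360063/194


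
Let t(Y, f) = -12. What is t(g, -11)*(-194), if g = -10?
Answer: 2328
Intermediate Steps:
t(g, -11)*(-194) = -12*(-194) = 2328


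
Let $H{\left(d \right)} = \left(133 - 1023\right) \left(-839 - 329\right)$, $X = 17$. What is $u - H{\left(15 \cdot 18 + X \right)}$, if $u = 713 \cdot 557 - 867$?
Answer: $-643246$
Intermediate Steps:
$u = 396274$ ($u = 397141 - 867 = 396274$)
$H{\left(d \right)} = 1039520$ ($H{\left(d \right)} = \left(-890\right) \left(-1168\right) = 1039520$)
$u - H{\left(15 \cdot 18 + X \right)} = 396274 - 1039520 = -643246$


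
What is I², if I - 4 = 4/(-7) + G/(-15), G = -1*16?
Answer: 222784/11025 ≈ 20.207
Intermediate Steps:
G = -16
I = 472/105 (I = 4 + (4/(-7) - 16/(-15)) = 4 + (4*(-⅐) - 16*(-1/15)) = 4 + (-4/7 + 16/15) = 4 + 52/105 = 472/105 ≈ 4.4952)
I² = (472/105)² = 222784/11025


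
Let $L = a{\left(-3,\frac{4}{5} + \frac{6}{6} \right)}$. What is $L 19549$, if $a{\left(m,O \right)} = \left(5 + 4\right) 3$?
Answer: $527823$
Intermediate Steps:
$a{\left(m,O \right)} = 27$ ($a{\left(m,O \right)} = 9 \cdot 3 = 27$)
$L = 27$
$L 19549 = 27 \cdot 19549 = 527823$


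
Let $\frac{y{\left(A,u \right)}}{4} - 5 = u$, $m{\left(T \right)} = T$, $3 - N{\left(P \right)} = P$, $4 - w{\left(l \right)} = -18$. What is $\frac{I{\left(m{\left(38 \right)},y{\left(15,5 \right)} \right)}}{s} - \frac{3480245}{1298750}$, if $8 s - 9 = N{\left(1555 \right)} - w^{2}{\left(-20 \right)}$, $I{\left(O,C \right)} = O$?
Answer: $- \frac{1489855323}{526513250} \approx -2.8297$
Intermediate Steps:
$w{\left(l \right)} = 22$ ($w{\left(l \right)} = 4 - -18 = 4 + 18 = 22$)
$N{\left(P \right)} = 3 - P$
$y{\left(A,u \right)} = 20 + 4 u$
$s = - \frac{2027}{8}$ ($s = \frac{9}{8} + \frac{\left(3 - 1555\right) - 22^{2}}{8} = \frac{9}{8} + \frac{\left(3 - 1555\right) - 484}{8} = \frac{9}{8} + \frac{-1552 - 484}{8} = \frac{9}{8} + \frac{1}{8} \left(-2036\right) = \frac{9}{8} - \frac{509}{2} = - \frac{2027}{8} \approx -253.38$)
$\frac{I{\left(m{\left(38 \right)},y{\left(15,5 \right)} \right)}}{s} - \frac{3480245}{1298750} = \frac{38}{- \frac{2027}{8}} - \frac{3480245}{1298750} = 38 \left(- \frac{8}{2027}\right) - \frac{696049}{259750} = - \frac{304}{2027} - \frac{696049}{259750} = - \frac{1489855323}{526513250}$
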